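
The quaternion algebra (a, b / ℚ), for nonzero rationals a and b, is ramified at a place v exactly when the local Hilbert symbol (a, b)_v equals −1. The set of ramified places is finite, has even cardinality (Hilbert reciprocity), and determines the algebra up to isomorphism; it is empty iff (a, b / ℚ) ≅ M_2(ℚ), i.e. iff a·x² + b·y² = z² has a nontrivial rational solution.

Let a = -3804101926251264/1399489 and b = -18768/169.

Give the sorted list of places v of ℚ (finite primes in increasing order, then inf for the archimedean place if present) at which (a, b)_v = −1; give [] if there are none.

[17, inf]

(a, b) ≡ (-133331, -1173) mod (ℚ^×)²; places V = {2, 3, 7, 11, 13, 17, 23, 31, ∞}.
(a,b)_23: α=3, u≡14; β=1, v≡13 (mod 23); (14|23)=-1, (13|23)=+1; sign (−1)^1·-1^1·+1^3 = +1.
(a,b)_17: α=3, u≡5; β=1, v≡16 (mod 17); (5|17)=-1, (16|17)=+1; sign (−1)^0·-1^1·+1^3 = -1.
(a,b)_3: α=6, u≡1; β=1, v≡2 (mod 3); (1|3)=+1, (2|3)=-1; sign (−1)^0·+1^1·-1^6 = +1.
(a,b)_∞: sgn(-133331)=−, sgn(-1173)=−, so -1.
(a,b)_31: α=1, u≡7; β=0, v≡19 (mod 31); (7|31)=+1, (19|31)=+1; sign (−1)^0·+1^0·+1^1 = +1.
(a,b)_13: α=-4, u≡9; β=-2, v≡4 (mod 13); (9|13)=+1, (4|13)=+1; sign (−1)^0·+1^-2·+1^-4 = +1.
(a,b)_11: α=1, u≡9; β=0, v≡5 (mod 11); (9|11)=+1, (5|11)=+1; sign (−1)^0·+1^0·+1^1 = +1.
(a,b)_7: α=-2, u≡6; β=0, v≡6 (mod 7); (6|7)=-1, (6|7)=-1; sign (−1)^0·-1^0·-1^-2 = +1.
(a,b)_2: α=8, β=4; u≡5, v≡3 (mod 8); ε(u)ε(v)=0·1, αω(v)=8·1, βω(u)=4·1; sum ≡ 0  ⇒  +1.
|Ram(-133331, -1173)| = 2, even; anisotropic at {17, ∞}.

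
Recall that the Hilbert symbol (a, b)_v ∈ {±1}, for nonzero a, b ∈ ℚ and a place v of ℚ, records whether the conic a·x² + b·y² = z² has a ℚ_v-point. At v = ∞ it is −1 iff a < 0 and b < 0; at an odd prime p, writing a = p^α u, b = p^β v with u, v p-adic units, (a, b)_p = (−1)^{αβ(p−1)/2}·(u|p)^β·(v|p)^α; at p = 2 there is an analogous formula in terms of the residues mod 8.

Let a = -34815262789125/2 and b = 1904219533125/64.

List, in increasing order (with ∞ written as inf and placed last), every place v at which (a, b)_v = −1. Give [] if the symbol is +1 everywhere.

[2, 5, 7, 13]

(a, b) ≡ (-2730, 13) mod (ℚ^×)²; places V = {2, 3, 5, 7, 13, ∞}.
(a,b)_2: α=-1, β=-6; u≡3, v≡5 (mod 8); ε(u)ε(v)=1·0, αω(v)=-1·1, βω(u)=-6·1; sum ≡ 1  ⇒  -1.
(a,b)_7: α=3, u≡2; β=2, v≡3 (mod 7); (2|7)=+1, (3|7)=-1; sign (−1)^0·+1^2·-1^3 = -1.
(a,b)_∞: sgn(-2730)=−, sgn(13)=+, so +1.
(a,b)_13: α=5, u≡5; β=1, v≡1 (mod 13); (5|13)=-1, (1|13)=+1; sign (−1)^0·-1^1·+1^5 = -1.
(a,b)_5: α=3, u≡1; β=4, v≡2 (mod 5); (1|5)=+1, (2|5)=-1; sign (−1)^0·+1^4·-1^3 = -1.
(a,b)_3: α=7, u≡2; β=14, v≡1 (mod 3); (2|3)=-1, (1|3)=+1; sign (−1)^0·-1^14·+1^7 = +1.
(-2730, 13 / ℚ) ramifies at {2, 5, 7, 13}: a division algebra.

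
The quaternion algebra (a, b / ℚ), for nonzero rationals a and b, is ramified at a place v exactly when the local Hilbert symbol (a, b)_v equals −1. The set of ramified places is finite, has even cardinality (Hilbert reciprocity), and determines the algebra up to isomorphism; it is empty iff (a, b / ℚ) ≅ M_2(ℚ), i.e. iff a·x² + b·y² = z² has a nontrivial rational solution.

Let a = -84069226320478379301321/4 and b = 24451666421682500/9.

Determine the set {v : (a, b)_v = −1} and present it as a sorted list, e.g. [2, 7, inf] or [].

Mod squares: a ≡ -209, b ≡ 4569617. Check v ∈ {∞, 2, 3, 5, 7, 11, 13, 17, 19, 23, 29, 31}.
v=23: a=23^2·(≡7), b=23^1·(≡7) mod 23; (7|23)=-1, (7|23)=-1; (−1)^{2·1·11}·(-1)^1·(-1)^2 = -1.
v=17: a=17^2·(≡5), b=17^1·(≡11) mod 17; (5|17)=-1, (11|17)=-1; (−1)^{2·1·8}·(-1)^1·(-1)^2 = -1.
v=13: a=13^2·(≡1), b=13^1·(≡6) mod 13; (1|13)=+1, (6|13)=-1; (−1)^{2·1·6}·(+1)^1·(-1)^2 = +1.
v=7: a=7^2·(≡1), b=7^2·(≡5) mod 7; (1|7)=+1, (5|7)=-1; (−1)^{2·2·3}·(+1)^2·(-1)^2 = +1.
v=31: a=31^2·(≡19), b=31^1·(≡5) mod 31; (19|31)=+1, (5|31)=+1; (−1)^{2·1·15}·(+1)^1·(+1)^2 = +1.
v=3: a=3^2·(≡1), b=3^-2·(≡2) mod 3; (1|3)=+1, (2|3)=-1; (−1)^{2·-2·1}·(+1)^-2·(-1)^2 = +1.
v=11: a=11^3·(≡3), b=11^2·(≡10) mod 11; (3|11)=+1, (10|11)=-1; (−1)^{3·2·5}·(+1)^2·(-1)^3 = -1.
v=2: v_2(a)=-2, v_2(b)=2; units ≡ 7, 1 (mod 8); ε·ε+αω+βω = 1·0+-2·0+2·0 ≡ 0  ⇒  (a,b)_2 = +1.
v=∞: -209 < 0 and 4569617 > 0  ⇒  (a,b)_∞ = +1.
v=29: a=29^2·(≡25), b=29^1·(≡24) mod 29; (25|29)=+1, (24|29)=+1; (−1)^{2·1·14}·(+1)^1·(+1)^2 = +1.
v=19: a=19^3·(≡10), b=19^2·(≡10) mod 19; (10|19)=-1, (10|19)=-1; (−1)^{3·2·9}·(-1)^2·(-1)^3 = -1.
v=5: a=5^0·(≡1), b=5^4·(≡3) mod 5; (1|5)=+1, (3|5)=-1; (−1)^{0·4·2}·(+1)^4·(-1)^0 = +1.
Ram(-209, 4569617) = {11, 17, 19, 23}; no ℚ_11-point on the conic.

[11, 17, 19, 23]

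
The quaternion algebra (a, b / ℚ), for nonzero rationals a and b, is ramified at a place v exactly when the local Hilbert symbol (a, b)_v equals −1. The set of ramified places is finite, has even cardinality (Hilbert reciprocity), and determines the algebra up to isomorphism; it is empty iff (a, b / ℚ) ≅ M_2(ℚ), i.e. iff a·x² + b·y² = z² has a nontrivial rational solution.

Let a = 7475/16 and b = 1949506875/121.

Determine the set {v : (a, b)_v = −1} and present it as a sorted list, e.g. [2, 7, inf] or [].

Mod squares: a ≡ 299, b ≡ 346579. Check v ∈ {∞, 2, 3, 5, 11, 13, 17, 19, 23, 29, 37}.
v=23: a=23^1·(≡16), b=23^0·(≡21) mod 23; (16|23)=+1, (21|23)=-1; (−1)^{1·0·11}·(+1)^0·(-1)^1 = -1.
v=11: a=11^0·(≡10), b=11^-2·(≡8) mod 11; (10|11)=-1, (8|11)=-1; (−1)^{0·-2·5}·(-1)^-2·(-1)^0 = +1.
v=13: a=13^1·(≡1), b=13^0·(≡1) mod 13; (1|13)=+1, (1|13)=+1; (−1)^{1·0·6}·(+1)^0·(+1)^1 = +1.
v=19: a=19^0·(≡10), b=19^1·(≡11) mod 19; (10|19)=-1, (11|19)=+1; (−1)^{0·1·9}·(-1)^1·(+1)^0 = -1.
v=∞: 299 > 0 and 346579 > 0  ⇒  (a,b)_∞ = +1.
v=29: a=29^0·(≡5), b=29^1·(≡11) mod 29; (5|29)=+1, (11|29)=-1; (−1)^{0·1·14}·(+1)^1·(-1)^0 = +1.
v=2: v_2(a)=-4, v_2(b)=0; units ≡ 3, 3 (mod 8); ε·ε+αω+βω = 1·1+-4·1+0·1 ≡ 1  ⇒  (a,b)_2 = -1.
v=5: a=5^2·(≡4), b=5^4·(≡1) mod 5; (4|5)=+1, (1|5)=+1; (−1)^{2·4·2}·(+1)^4·(+1)^2 = +1.
v=3: a=3^0·(≡2), b=3^2·(≡1) mod 3; (2|3)=-1, (1|3)=+1; (−1)^{0·2·1}·(-1)^2·(+1)^0 = +1.
v=17: a=17^0·(≡5), b=17^1·(≡13) mod 17; (5|17)=-1, (13|17)=+1; (−1)^{0·1·8}·(-1)^1·(+1)^0 = -1.
v=37: a=37^0·(≡7), b=37^1·(≡8) mod 37; (7|37)=+1, (8|37)=-1; (−1)^{0·1·18}·(+1)^1·(-1)^0 = +1.
(299, 346579 / ℚ) ramifies at {2, 17, 19, 23}: a division algebra.

[2, 17, 19, 23]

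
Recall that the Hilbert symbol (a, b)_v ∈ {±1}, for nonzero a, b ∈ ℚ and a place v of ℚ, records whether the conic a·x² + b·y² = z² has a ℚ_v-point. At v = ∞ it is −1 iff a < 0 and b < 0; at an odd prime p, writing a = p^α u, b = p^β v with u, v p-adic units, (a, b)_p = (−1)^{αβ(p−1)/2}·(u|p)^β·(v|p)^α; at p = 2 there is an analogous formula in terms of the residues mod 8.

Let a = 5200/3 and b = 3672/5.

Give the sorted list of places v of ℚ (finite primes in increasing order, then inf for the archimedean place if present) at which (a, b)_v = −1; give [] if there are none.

[2, 17]

Mod squares: a ≡ 39, b ≡ 510. Check v ∈ {∞, 2, 3, 5, 13, 17}.
v=3: a=3^-1·(≡1), b=3^3·(≡2) mod 3; (1|3)=+1, (2|3)=-1; (−1)^{-1·3·1}·(+1)^3·(-1)^-1 = +1.
v=2: v_2(a)=4, v_2(b)=3; units ≡ 7, 7 (mod 8); ε·ε+αω+βω = 1·1+4·0+3·0 ≡ 1  ⇒  (a,b)_2 = -1.
v=5: a=5^2·(≡1), b=5^-1·(≡2) mod 5; (1|5)=+1, (2|5)=-1; (−1)^{2·-1·2}·(+1)^-1·(-1)^2 = +1.
v=13: a=13^1·(≡12), b=13^0·(≡9) mod 13; (12|13)=+1, (9|13)=+1; (−1)^{1·0·6}·(+1)^0·(+1)^1 = +1.
v=17: a=17^0·(≡5), b=17^1·(≡16) mod 17; (5|17)=-1, (16|17)=+1; (−1)^{0·1·8}·(-1)^1·(+1)^0 = -1.
v=∞: 39 > 0 and 510 > 0  ⇒  (a,b)_∞ = +1.
(39, 510 / ℚ) ramifies at {2, 17}: a division algebra.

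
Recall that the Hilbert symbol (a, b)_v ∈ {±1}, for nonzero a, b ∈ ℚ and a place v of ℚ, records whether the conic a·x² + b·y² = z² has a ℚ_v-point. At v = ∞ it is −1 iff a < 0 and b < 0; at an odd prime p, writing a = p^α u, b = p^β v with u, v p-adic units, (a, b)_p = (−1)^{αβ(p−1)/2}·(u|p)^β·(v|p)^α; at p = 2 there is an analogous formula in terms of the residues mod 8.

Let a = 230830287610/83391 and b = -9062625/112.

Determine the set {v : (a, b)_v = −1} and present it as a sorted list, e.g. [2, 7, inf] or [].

[3, 7]

(a, b) ≡ (2310, -15015) mod (ℚ^×)²; places V = {2, 3, 5, 7, 11, 13, 19, 29, 31, ∞}.
(a,b)_2: α=1, β=-4; u≡3, v≡1 (mod 8); ε(u)ε(v)=1·0, αω(v)=1·0, βω(u)=-4·1; sum ≡ 0  ⇒  +1.
(a,b)_13: α=4, u≡3; β=3, v≡6 (mod 13); (3|13)=+1, (6|13)=-1; sign (−1)^0·+1^3·-1^4 = +1.
(a,b)_29: α=2, u≡19; β=0, v≡24 (mod 29); (19|29)=-1, (24|29)=+1; sign (−1)^0·-1^0·+1^2 = +1.
(a,b)_∞: sgn(2310)=+, sgn(-15015)=−, so +1.
(a,b)_11: α=-1, u≡5; β=1, v≡7 (mod 11); (5|11)=+1, (7|11)=-1; sign (−1)^1·+1^1·-1^-1 = +1.
(a,b)_5: α=1, u≡2; β=3, v≡2 (mod 5); (2|5)=-1, (2|5)=-1; sign (−1)^0·-1^3·-1^1 = +1.
(a,b)_3: α=-1, u≡2; β=1, v≡2 (mod 3); (2|3)=-1, (2|3)=-1; sign (−1)^1·-1^1·-1^-1 = -1.
(a,b)_31: α=2, u≡28; β=0, v≡20 (mod 31); (28|31)=+1, (20|31)=+1; sign (−1)^0·+1^0·+1^2 = +1.
(a,b)_7: α=-1, u≡1; β=-1, v≡1 (mod 7); (1|7)=+1, (1|7)=+1; sign (−1)^1·+1^-1·+1^-1 = -1.
(a,b)_19: α=-2, u≡5; β=0, v≡12 (mod 19); (5|19)=+1, (12|19)=-1; sign (−1)^0·+1^0·-1^-2 = +1.
Ram(2310, -15015) = {3, 7}; no ℚ_3-point on the conic.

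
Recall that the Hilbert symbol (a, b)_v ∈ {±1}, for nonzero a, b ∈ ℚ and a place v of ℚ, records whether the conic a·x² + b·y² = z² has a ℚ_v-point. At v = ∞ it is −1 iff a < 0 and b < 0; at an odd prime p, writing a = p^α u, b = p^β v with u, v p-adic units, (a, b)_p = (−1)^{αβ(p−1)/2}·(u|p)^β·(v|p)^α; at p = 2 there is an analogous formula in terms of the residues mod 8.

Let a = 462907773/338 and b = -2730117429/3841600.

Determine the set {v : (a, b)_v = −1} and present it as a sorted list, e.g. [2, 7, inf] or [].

(a, b) ≡ (986, -10621) mod (ℚ^×)²; places V = {2, 3, 5, 7, 13, 17, 19, 29, 43, ∞}.
(a,b)_43: α=0, u≡14; β=1, v≡35 (mod 43); (14|43)=+1, (35|43)=+1; sign (−1)^0·+1^1·+1^0 = +1.
(a,b)_∞: sgn(986)=+, sgn(-10621)=−, so +1.
(a,b)_17: α=3, u≡5; β=0, v≡13 (mod 17); (5|17)=-1, (13|17)=+1; sign (−1)^0·-1^0·+1^3 = +1.
(a,b)_7: α=0, u≡3; β=-4, v≡6 (mod 7); (3|7)=-1, (6|7)=-1; sign (−1)^0·-1^-4·-1^0 = +1.
(a,b)_5: α=0, u≡1; β=-2, v≡4 (mod 5); (1|5)=+1, (4|5)=+1; sign (−1)^0·+1^-2·+1^0 = +1.
(a,b)_19: α=2, u≡9; β=1, v≡6 (mod 19); (9|19)=+1, (6|19)=+1; sign (−1)^0·+1^1·+1^2 = +1.
(a,b)_2: α=-1, β=-6; u≡5, v≡3 (mod 8); ε(u)ε(v)=0·1, αω(v)=-1·1, βω(u)=-6·1; sum ≡ 1  ⇒  -1.
(a,b)_13: α=-2, u≡8; β=5, v≡2 (mod 13); (8|13)=-1, (2|13)=-1; sign (−1)^0·-1^5·-1^-2 = -1.
(a,b)_29: α=1, u≡22; β=0, v≡9 (mod 29); (22|29)=+1, (9|29)=+1; sign (−1)^0·+1^0·+1^1 = +1.
(a,b)_3: α=2, u≡2; β=2, v≡2 (mod 3); (2|3)=-1, (2|3)=-1; sign (−1)^0·-1^2·-1^2 = +1.
|Ram(986, -10621)| = 2, even; anisotropic at {2, 13}.

[2, 13]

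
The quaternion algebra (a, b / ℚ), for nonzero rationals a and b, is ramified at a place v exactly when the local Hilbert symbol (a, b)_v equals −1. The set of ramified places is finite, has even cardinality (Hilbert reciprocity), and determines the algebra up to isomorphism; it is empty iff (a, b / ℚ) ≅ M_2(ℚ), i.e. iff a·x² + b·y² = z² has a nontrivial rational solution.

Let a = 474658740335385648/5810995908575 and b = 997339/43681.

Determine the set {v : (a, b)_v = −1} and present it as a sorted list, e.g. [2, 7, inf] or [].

(a, b) ≡ (254541, 3451) mod (ℚ^×)²; places V = {2, 3, 5, 7, 11, 13, 17, 19, 23, 29, 31, 37, 41, ∞}.
(a,b)_37: α=-2, u≡20; β=0, v≡9 (mod 37); (20|37)=-1, (9|37)=+1; sign (−1)^0·-1^0·+1^-2 = +1.
(a,b)_17: α=3, u≡16; β=3, v≡2 (mod 17); (16|17)=+1, (2|17)=+1; sign (−1)^0·+1^3·+1^3 = +1.
(a,b)_31: α=1, u≡17; β=0, v≡19 (mod 31); (17|31)=-1, (19|31)=+1; sign (−1)^0·-1^0·+1^1 = +1.
(a,b)_23: α=-1, u≡8; β=0, v≡9 (mod 23); (8|23)=+1, (9|23)=+1; sign (−1)^0·+1^0·+1^-1 = +1.
(a,b)_11: α=-2, u≡9; β=-2, v≡10 (mod 11); (9|11)=+1, (10|11)=-1; sign (−1)^0·+1^-2·-1^-2 = +1.
(a,b)_13: α=-2, u≡10; β=0, v≡5 (mod 13); (10|13)=+1, (5|13)=-1; sign (−1)^0·+1^0·-1^-2 = +1.
(a,b)_29: α=2, u≡17; β=1, v≡12 (mod 29); (17|29)=-1, (12|29)=-1; sign (−1)^0·-1^1·-1^2 = -1.
(a,b)_19: α=-2, u≡4; β=-2, v≡15 (mod 19); (4|19)=+1, (15|19)=-1; sign (−1)^0·+1^-2·-1^-2 = +1.
(a,b)_7: α=1, u≡5; β=1, v≡6 (mod 7); (5|7)=-1, (6|7)=-1; sign (−1)^1·-1^1·-1^1 = -1.
(a,b)_2: α=4, β=0; u≡5, v≡3 (mod 8); ε(u)ε(v)=0·1, αω(v)=4·1, βω(u)=0·1; sum ≡ 0  ⇒  +1.
(a,b)_41: α=2, u≡22; β=0, v≡6 (mod 41); (22|41)=-1, (6|41)=-1; sign (−1)^0·-1^0·-1^2 = +1.
(a,b)_3: α=9, u≡1; β=0, v≡1 (mod 3); (1|3)=+1, (1|3)=+1; sign (−1)^0·+1^0·+1^9 = +1.
(a,b)_5: α=-2, u≡1; β=0, v≡4 (mod 5); (1|5)=+1, (4|5)=+1; sign (−1)^0·+1^0·+1^-2 = +1.
(a,b)_∞: sgn(254541)=+, sgn(3451)=+, so +1.
(254541, 3451 / ℚ) ramifies at {7, 29}: a division algebra.

[7, 29]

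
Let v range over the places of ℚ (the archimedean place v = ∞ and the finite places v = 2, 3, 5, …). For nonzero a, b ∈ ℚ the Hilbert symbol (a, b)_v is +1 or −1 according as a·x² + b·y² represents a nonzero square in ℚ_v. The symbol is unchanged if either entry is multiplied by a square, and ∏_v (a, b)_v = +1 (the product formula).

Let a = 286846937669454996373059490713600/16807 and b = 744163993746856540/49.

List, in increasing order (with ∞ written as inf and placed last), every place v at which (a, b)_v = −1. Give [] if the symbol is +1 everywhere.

[2, 5, 11, 41]

(a, b) ≡ (37023, 421135) mod (ℚ^×)²; places V = {2, 3, 5, 7, 11, 13, 19, 29, 31, 41, 43, ∞}.
(a,b)_11: α=2, u≡10; β=1, v≡5 (mod 11); (10|11)=-1, (5|11)=+1; sign (−1)^0·-1^1·+1^2 = -1.
(a,b)_41: α=3, u≡21; β=2, v≡38 (mod 41); (21|41)=+1, (38|41)=-1; sign (−1)^0·+1^2·-1^3 = -1.
(a,b)_∞: sgn(37023)=+, sgn(421135)=+, so +1.
(a,b)_31: α=2, u≡16; β=1, v≡16 (mod 31); (16|31)=+1, (16|31)=+1; sign (−1)^0·+1^1·+1^2 = +1.
(a,b)_43: α=3, u≡6; β=2, v≡11 (mod 43); (6|43)=+1, (11|43)=+1; sign (−1)^0·+1^2·+1^3 = +1.
(a,b)_13: α=6, u≡4; β=3, v≡1 (mod 13); (4|13)=+1, (1|13)=+1; sign (−1)^0·+1^3·+1^6 = +1.
(a,b)_2: α=12, β=2; u≡7, v≡7 (mod 8); ε(u)ε(v)=1·1, αω(v)=12·0, βω(u)=2·0; sum ≡ 1  ⇒  -1.
(a,b)_19: α=2, u≡5; β=1, v≡6 (mod 19); (5|19)=+1, (6|19)=+1; sign (−1)^0·+1^1·+1^2 = +1.
(a,b)_3: α=1, u≡2; β=0, v≡1 (mod 3); (2|3)=-1, (1|3)=+1; sign (−1)^0·-1^0·+1^1 = +1.
(a,b)_29: α=2, u≡27; β=2, v≡21 (mod 29); (27|29)=-1, (21|29)=-1; sign (−1)^0·-1^2·-1^2 = +1.
(a,b)_7: α=-5, u≡4; β=-2, v≡4 (mod 7); (4|7)=+1, (4|7)=+1; sign (−1)^0·+1^-2·+1^-5 = +1.
(a,b)_5: α=2, u≡2; β=1, v≡2 (mod 5); (2|5)=-1, (2|5)=-1; sign (−1)^0·-1^1·-1^2 = -1.
|Ram(37023, 421135)| = 4, even; anisotropic at {2, 5, 11, 41}.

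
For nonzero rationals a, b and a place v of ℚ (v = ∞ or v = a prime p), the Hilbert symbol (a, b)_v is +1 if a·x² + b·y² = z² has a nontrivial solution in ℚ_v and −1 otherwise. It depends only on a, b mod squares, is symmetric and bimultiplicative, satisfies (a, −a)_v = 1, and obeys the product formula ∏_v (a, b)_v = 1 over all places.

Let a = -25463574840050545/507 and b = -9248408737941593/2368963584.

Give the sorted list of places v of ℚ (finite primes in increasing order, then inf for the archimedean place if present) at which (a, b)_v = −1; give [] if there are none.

[5, inf]

Mod squares: a ≡ -64515, b ≡ -17. Check v ∈ {∞, 2, 3, 5, 11, 13, 17, 23, 29}.
v=29: a=29^0·(≡8), b=29^2·(≡21) mod 29; (8|29)=-1, (21|29)=-1; (−1)^{0·2·14}·(-1)^2·(-1)^0 = +1.
v=2: v_2(a)=0, v_2(b)=-10; units ≡ 5, 7 (mod 8); ε·ε+αω+βω = 0·1+0·0+-10·1 ≡ 0  ⇒  (a,b)_2 = +1.
v=13: a=13^-2·(≡12), b=13^-4·(≡10) mod 13; (12|13)=+1, (10|13)=+1; (−1)^{-2·-4·6}·(+1)^-4·(+1)^-2 = +1.
v=17: a=17^3·(≡9), b=17^5·(≡4) mod 17; (9|17)=+1, (4|17)=+1; (−1)^{3·5·8}·(+1)^5·(+1)^3 = +1.
v=11: a=11^5·(≡9), b=11^4·(≡3) mod 11; (9|11)=+1, (3|11)=+1; (−1)^{5·4·5}·(+1)^4·(+1)^5 = +1.
v=5: a=5^1·(≡3), b=5^0·(≡3) mod 5; (3|5)=-1, (3|5)=-1; (−1)^{1·0·2}·(-1)^0·(-1)^1 = -1.
v=∞: -64515 < 0 and -17 < 0  ⇒  (a,b)_∞ = -1.
v=3: a=3^-1·(≡2), b=3^-4·(≡1) mod 3; (2|3)=-1, (1|3)=+1; (−1)^{-1·-4·1}·(-1)^-4·(+1)^-1 = +1.
v=23: a=23^5·(≡18), b=23^2·(≡1) mod 23; (18|23)=+1, (1|23)=+1; (−1)^{5·2·11}·(+1)^2·(+1)^5 = +1.
|Ram(-64515, -17)| = 2, even; anisotropic at {5, ∞}.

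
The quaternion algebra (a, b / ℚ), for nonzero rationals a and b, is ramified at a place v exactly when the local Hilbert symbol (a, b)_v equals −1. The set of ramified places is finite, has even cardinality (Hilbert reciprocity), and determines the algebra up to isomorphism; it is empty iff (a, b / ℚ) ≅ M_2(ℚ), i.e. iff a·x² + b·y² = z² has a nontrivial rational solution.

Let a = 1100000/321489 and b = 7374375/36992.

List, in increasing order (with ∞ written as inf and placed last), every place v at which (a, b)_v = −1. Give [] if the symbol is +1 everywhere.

[2, 3, 5, 19]

(a, b) ≡ (110, 2622) mod (ℚ^×)²; places V = {2, 3, 5, 7, 11, 17, 19, 23, ∞}.
(a,b)_5: α=5, u≡3; β=4, v≡2 (mod 5); (3|5)=-1, (2|5)=-1; sign (−1)^0·-1^4·-1^5 = -1.
(a,b)_23: α=0, u≡18; β=1, v≡15 (mod 23); (18|23)=+1, (15|23)=-1; sign (−1)^0·+1^1·-1^0 = +1.
(a,b)_7: α=-2, u≡3; β=0, v≡2 (mod 7); (3|7)=-1, (2|7)=+1; sign (−1)^0·-1^0·+1^-2 = +1.
(a,b)_17: α=0, u≡16; β=-2, v≡9 (mod 17); (16|17)=+1, (9|17)=+1; sign (−1)^0·+1^-2·+1^0 = +1.
(a,b)_11: α=1, u≡7; β=0, v≡3 (mod 11); (7|11)=-1, (3|11)=+1; sign (−1)^0·-1^0·+1^1 = +1.
(a,b)_19: α=0, u≡10; β=1, v≡7 (mod 19); (10|19)=-1, (7|19)=+1; sign (−1)^0·-1^1·+1^0 = -1.
(a,b)_3: α=-8, u≡2; β=3, v≡1 (mod 3); (2|3)=-1, (1|3)=+1; sign (−1)^0·-1^3·+1^-8 = -1.
(a,b)_∞: sgn(110)=+, sgn(2622)=+, so +1.
(a,b)_2: α=5, β=-7; u≡7, v≡7 (mod 8); ε(u)ε(v)=1·1, αω(v)=5·0, βω(u)=-7·0; sum ≡ 1  ⇒  -1.
|Ram(110, 2622)| = 4, even; anisotropic at {2, 3, 5, 19}.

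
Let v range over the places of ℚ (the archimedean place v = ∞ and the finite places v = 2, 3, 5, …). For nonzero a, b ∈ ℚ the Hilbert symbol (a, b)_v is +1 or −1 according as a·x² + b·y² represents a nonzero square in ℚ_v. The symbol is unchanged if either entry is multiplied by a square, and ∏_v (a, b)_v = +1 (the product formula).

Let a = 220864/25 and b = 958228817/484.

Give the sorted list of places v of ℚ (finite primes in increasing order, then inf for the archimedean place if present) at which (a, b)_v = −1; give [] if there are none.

[17, 29]

(a, b) ≡ (3451, 5669993) mod (ℚ^×)²; places V = {2, 5, 7, 11, 13, 17, 29, 31, 53, ∞}.
(a,b)_29: α=1, u≡10; β=1, v≡22 (mod 29); (10|29)=-1, (22|29)=+1; sign (−1)^0·-1^1·+1^1 = -1.
(a,b)_∞: sgn(3451)=+, sgn(5669993)=+, so +1.
(a,b)_53: α=0, u≡9; β=1, v≡31 (mod 53); (9|53)=+1, (31|53)=-1; sign (−1)^0·+1^1·-1^0 = +1.
(a,b)_13: α=0, u≡6; β=2, v≡10 (mod 13); (6|13)=-1, (10|13)=+1; sign (−1)^0·-1^2·+1^0 = +1.
(a,b)_11: α=0, u≡2; β=-2, v≡10 (mod 11); (2|11)=-1, (10|11)=-1; sign (−1)^0·-1^-2·-1^0 = +1.
(a,b)_31: α=0, u≡7; β=1, v≡12 (mod 31); (7|31)=+1, (12|31)=-1; sign (−1)^0·+1^1·-1^0 = +1.
(a,b)_17: α=1, u≡9; β=1, v≡12 (mod 17); (9|17)=+1, (12|17)=-1; sign (−1)^0·+1^1·-1^1 = -1.
(a,b)_2: α=6, β=-2; u≡3, v≡1 (mod 8); ε(u)ε(v)=1·0, αω(v)=6·0, βω(u)=-2·1; sum ≡ 0  ⇒  +1.
(a,b)_7: α=1, u≡6; β=1, v≡1 (mod 7); (6|7)=-1, (1|7)=+1; sign (−1)^1·-1^1·+1^1 = +1.
(a,b)_5: α=-2, u≡4; β=0, v≡3 (mod 5); (4|5)=+1, (3|5)=-1; sign (−1)^0·+1^0·-1^-2 = +1.
Ram(3451, 5669993) = {17, 29}; no ℚ_17-point on the conic.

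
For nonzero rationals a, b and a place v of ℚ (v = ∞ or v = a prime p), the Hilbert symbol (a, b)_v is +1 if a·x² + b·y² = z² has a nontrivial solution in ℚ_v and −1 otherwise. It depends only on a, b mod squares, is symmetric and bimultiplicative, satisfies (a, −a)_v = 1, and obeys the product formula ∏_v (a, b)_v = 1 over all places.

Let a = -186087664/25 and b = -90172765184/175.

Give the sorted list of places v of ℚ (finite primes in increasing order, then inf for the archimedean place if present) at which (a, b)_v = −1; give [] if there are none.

Mod squares: a ≡ -11630479, b ≡ -219443. Check v ∈ {∞, 2, 5, 7, 23, 29, 47, 53}.
v=∞: -11630479 < 0 and -219443 < 0  ⇒  (a,b)_∞ = -1.
v=23: a=23^1·(≡17), b=23^1·(≡1) mod 23; (17|23)=-1, (1|23)=+1; (−1)^{1·1·11}·(-1)^1·(+1)^1 = +1.
v=2: v_2(a)=4, v_2(b)=10; units ≡ 1, 5 (mod 8); ε·ε+αω+βω = 0·0+4·1+10·0 ≡ 0  ⇒  (a,b)_2 = +1.
v=47: a=47^1·(≡10), b=47^1·(≡40) mod 47; (10|47)=-1, (40|47)=-1; (−1)^{1·1·23}·(-1)^1·(-1)^1 = -1.
v=5: a=5^-2·(≡1), b=5^-2·(≡3) mod 5; (1|5)=+1, (3|5)=-1; (−1)^{-2·-2·2}·(+1)^-2·(-1)^-2 = +1.
v=29: a=29^1·(≡11), b=29^1·(≡27) mod 29; (11|29)=-1, (27|29)=-1; (−1)^{1·1·14}·(-1)^1·(-1)^1 = +1.
v=7: a=7^1·(≡1), b=7^-1·(≡4) mod 7; (1|7)=+1, (4|7)=+1; (−1)^{1·-1·3}·(+1)^-1·(+1)^1 = -1.
v=53: a=53^1·(≡51), b=53^2·(≡32) mod 53; (51|53)=-1, (32|53)=-1; (−1)^{1·2·26}·(-1)^2·(-1)^1 = -1.
(-11630479, -219443 / ℚ) ramifies at {7, 47, 53, ∞}: a division algebra.

[7, 47, 53, inf]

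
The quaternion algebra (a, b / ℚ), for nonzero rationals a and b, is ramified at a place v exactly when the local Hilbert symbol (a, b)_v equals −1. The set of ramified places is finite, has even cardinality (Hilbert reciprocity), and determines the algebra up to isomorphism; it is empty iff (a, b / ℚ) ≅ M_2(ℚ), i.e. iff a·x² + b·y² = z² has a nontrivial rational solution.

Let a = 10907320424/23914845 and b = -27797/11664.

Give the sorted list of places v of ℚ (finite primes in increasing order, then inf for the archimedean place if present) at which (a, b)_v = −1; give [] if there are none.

(a, b) ≡ (130, -77) mod (ℚ^×)²; places V = {2, 3, 5, 7, 11, 13, 19, ∞}.
(a,b)_19: α=2, u≡4; β=2, v≡10 (mod 19); (4|19)=+1, (10|19)=-1; sign (−1)^0·+1^2·-1^2 = +1.
(a,b)_11: α=2, u≡4; β=1, v≡9 (mod 11); (4|11)=+1, (9|11)=+1; sign (−1)^0·+1^1·+1^2 = +1.
(a,b)_2: α=3, β=-4; u≡1, v≡3 (mod 8); ε(u)ε(v)=0·1, αω(v)=3·1, βω(u)=-4·0; sum ≡ 1  ⇒  -1.
(a,b)_∞: sgn(130)=+, sgn(-77)=−, so +1.
(a,b)_7: α=4, u≡2; β=1, v≡6 (mod 7); (2|7)=+1, (6|7)=-1; sign (−1)^0·+1^1·-1^4 = +1.
(a,b)_3: α=-14, u≡1; β=-6, v≡1 (mod 3); (1|3)=+1, (1|3)=+1; sign (−1)^0·+1^-6·+1^-14 = +1.
(a,b)_13: α=1, u≡12; β=0, v≡12 (mod 13); (12|13)=+1, (12|13)=+1; sign (−1)^0·+1^0·+1^1 = +1.
(a,b)_5: α=-1, u≡1; β=0, v≡2 (mod 5); (1|5)=+1, (2|5)=-1; sign (−1)^0·+1^0·-1^-1 = -1.
|Ram(130, -77)| = 2, even; anisotropic at {2, 5}.

[2, 5]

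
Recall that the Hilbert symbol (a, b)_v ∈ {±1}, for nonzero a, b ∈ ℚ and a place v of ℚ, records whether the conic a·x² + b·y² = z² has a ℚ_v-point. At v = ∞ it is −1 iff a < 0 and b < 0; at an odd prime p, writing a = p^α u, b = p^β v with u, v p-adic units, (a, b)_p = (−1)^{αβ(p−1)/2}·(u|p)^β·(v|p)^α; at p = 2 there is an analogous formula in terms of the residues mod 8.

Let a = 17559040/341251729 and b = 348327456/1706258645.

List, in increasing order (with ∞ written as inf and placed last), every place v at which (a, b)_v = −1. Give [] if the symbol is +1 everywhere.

[2, 5]

(a, b) ≡ (190, 570) mod (ℚ^×)²; places V = {2, 3, 5, 7, 13, 19, 23, 29, ∞}.
(a,b)_3: α=0, u≡1; β=1, v≡1 (mod 3); (1|3)=+1, (1|3)=+1; sign (−1)^0·+1^1·+1^0 = +1.
(a,b)_29: α=-2, u≡4; β=-2, v≡15 (mod 29); (4|29)=+1, (15|29)=-1; sign (−1)^0·+1^-2·-1^-2 = +1.
(a,b)_5: α=1, u≡2; β=-1, v≡4 (mod 5); (2|5)=-1, (4|5)=+1; sign (−1)^0·-1^-1·+1^1 = -1.
(a,b)_19: α=3, u≡15; β=3, v≡17 (mod 19); (15|19)=-1, (17|19)=+1; sign (−1)^1·-1^3·+1^3 = +1.
(a,b)_2: α=9, β=5; u≡7, v≡5 (mod 8); ε(u)ε(v)=1·0, αω(v)=9·1, βω(u)=5·0; sum ≡ 1  ⇒  -1.
(a,b)_23: α=0, u≡18; β=2, v≡6 (mod 23); (18|23)=+1, (6|23)=+1; sign (−1)^0·+1^2·+1^0 = +1.
(a,b)_∞: sgn(190)=+, sgn(570)=+, so +1.
(a,b)_7: α=-4, u≡2; β=-4, v≡3 (mod 7); (2|7)=+1, (3|7)=-1; sign (−1)^0·+1^-4·-1^-4 = +1.
(a,b)_13: α=-2, u≡6; β=-2, v≡11 (mod 13); (6|13)=-1, (11|13)=-1; sign (−1)^0·-1^-2·-1^-2 = +1.
Ram(190, 570) = {2, 5}; no ℚ_2-point on the conic.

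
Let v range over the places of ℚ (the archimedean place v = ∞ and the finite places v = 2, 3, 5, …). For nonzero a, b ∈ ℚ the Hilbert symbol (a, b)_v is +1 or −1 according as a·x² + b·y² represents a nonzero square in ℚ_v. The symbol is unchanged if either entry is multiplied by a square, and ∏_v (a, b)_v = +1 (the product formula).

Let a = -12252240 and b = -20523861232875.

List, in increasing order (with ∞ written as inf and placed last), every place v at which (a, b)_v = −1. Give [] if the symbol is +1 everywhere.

(a, b) ≡ (-85085, -35) mod (ℚ^×)²; places V = {2, 3, 5, 7, 11, 13, 17, ∞}.
(a,b)_5: α=1, u≡2; β=3, v≡2 (mod 5); (2|5)=-1, (2|5)=-1; sign (−1)^0·-1^3·-1^1 = +1.
(a,b)_7: α=1, u≡2; β=3, v≡2 (mod 7); (2|7)=+1, (2|7)=+1; sign (−1)^1·+1^3·+1^1 = -1.
(a,b)_11: α=1, u≡9; β=2, v≡1 (mod 11); (9|11)=+1, (1|11)=+1; sign (−1)^0·+1^2·+1^1 = +1.
(a,b)_17: α=1, u≡12; β=2, v≡9 (mod 17); (12|17)=-1, (9|17)=+1; sign (−1)^0·-1^2·+1^1 = +1.
(a,b)_2: α=4, β=0; u≡3, v≡5 (mod 8); ε(u)ε(v)=1·0, αω(v)=4·1, βω(u)=0·1; sum ≡ 0  ⇒  +1.
(a,b)_3: α=2, u≡1; β=4, v≡1 (mod 3); (1|3)=+1, (1|3)=+1; sign (−1)^0·+1^4·+1^2 = +1.
(a,b)_13: α=1, u≡7; β=2, v≡3 (mod 13); (7|13)=-1, (3|13)=+1; sign (−1)^0·-1^2·+1^1 = +1.
(a,b)_∞: sgn(-85085)=−, sgn(-35)=−, so -1.
(-85085, -35 / ℚ) ramifies at {7, ∞}: a division algebra.

[7, inf]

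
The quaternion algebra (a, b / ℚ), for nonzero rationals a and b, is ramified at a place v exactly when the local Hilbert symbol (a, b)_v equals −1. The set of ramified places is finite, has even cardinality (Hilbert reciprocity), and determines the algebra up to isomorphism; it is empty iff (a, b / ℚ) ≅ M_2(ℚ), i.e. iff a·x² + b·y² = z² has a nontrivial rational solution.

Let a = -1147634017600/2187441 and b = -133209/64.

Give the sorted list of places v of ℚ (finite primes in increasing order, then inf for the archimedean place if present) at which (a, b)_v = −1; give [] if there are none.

[2, 23, 43, inf]

Mod squares: a ≡ -40549, b ≡ -41. Check v ∈ {∞, 2, 3, 5, 7, 17, 19, 23, 29, 41, 43}.
v=19: a=19^2·(≡17), b=19^2·(≡7) mod 19; (17|19)=+1, (7|19)=+1; (−1)^{2·2·9}·(+1)^2·(+1)^2 = +1.
v=17: a=17^-2·(≡16), b=17^0·(≡12) mod 17; (16|17)=+1, (12|17)=-1; (−1)^{-2·0·8}·(+1)^0·(-1)^-2 = +1.
v=5: a=5^2·(≡1), b=5^0·(≡4) mod 5; (1|5)=+1, (4|5)=+1; (−1)^{2·0·2}·(+1)^0·(+1)^2 = +1.
v=3: a=3^-2·(≡2), b=3^2·(≡1) mod 3; (2|3)=-1, (1|3)=+1; (−1)^{-2·2·1}·(-1)^2·(+1)^-2 = +1.
v=41: a=41^1·(≡31), b=41^1·(≡37) mod 41; (31|41)=+1, (37|41)=+1; (−1)^{1·1·20}·(+1)^1·(+1)^1 = +1.
v=43: a=43^1·(≡7), b=43^0·(≡33) mod 43; (7|43)=-1, (33|43)=-1; (−1)^{1·0·21}·(-1)^0·(-1)^1 = -1.
v=29: a=29^-2·(≡9), b=29^0·(≡27) mod 29; (9|29)=+1, (27|29)=-1; (−1)^{-2·0·14}·(+1)^0·(-1)^-2 = +1.
v=∞: -40549 < 0 and -41 < 0  ⇒  (a,b)_∞ = -1.
v=7: a=7^2·(≡1), b=7^0·(≡1) mod 7; (1|7)=+1, (1|7)=+1; (−1)^{2·0·3}·(+1)^0·(+1)^2 = +1.
v=2: v_2(a)=6, v_2(b)=-6; units ≡ 3, 7 (mod 8); ε·ε+αω+βω = 1·1+6·0+-6·1 ≡ 1  ⇒  (a,b)_2 = -1.
v=23: a=23^1·(≡8), b=23^0·(≡17) mod 23; (8|23)=+1, (17|23)=-1; (−1)^{1·0·11}·(+1)^0·(-1)^1 = -1.
Ram(-40549, -41) = {2, 23, 43, ∞}; no ℚ_2-point on the conic.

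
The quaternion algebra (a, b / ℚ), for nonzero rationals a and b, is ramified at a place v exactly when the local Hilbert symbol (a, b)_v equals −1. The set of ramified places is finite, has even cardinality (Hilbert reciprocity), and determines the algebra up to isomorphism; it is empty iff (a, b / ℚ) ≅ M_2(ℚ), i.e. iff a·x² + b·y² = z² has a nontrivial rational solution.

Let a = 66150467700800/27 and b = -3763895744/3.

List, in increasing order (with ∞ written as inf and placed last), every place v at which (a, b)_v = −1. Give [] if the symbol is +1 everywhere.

(a, b) ≡ (250971, -357) mod (ℚ^×)²; places V = {2, 3, 5, 7, 17, 19, 37, ∞}.
(a,b)_5: α=2, u≡1; β=0, v≡2 (mod 5); (1|5)=+1, (2|5)=-1; sign (−1)^0·+1^0·-1^2 = +1.
(a,b)_37: α=3, u≡25; β=2, v≡19 (mod 37); (25|37)=+1, (19|37)=-1; sign (−1)^0·+1^2·-1^3 = -1.
(a,b)_3: α=-3, u≡2; β=-1, v≡1 (mod 3); (2|3)=-1, (1|3)=+1; sign (−1)^1·-1^-1·+1^-3 = +1.
(a,b)_19: α=3, u≡7; β=2, v≡1 (mod 19); (7|19)=+1, (1|19)=+1; sign (−1)^0·+1^2·+1^3 = +1.
(a,b)_7: α=1, u≡5; β=1, v≡5 (mod 7); (5|7)=-1, (5|7)=-1; sign (−1)^1·-1^1·-1^1 = -1.
(a,b)_2: α=6, β=6; u≡3, v≡3 (mod 8); ε(u)ε(v)=1·1, αω(v)=6·1, βω(u)=6·1; sum ≡ 1  ⇒  -1.
(a,b)_∞: sgn(250971)=+, sgn(-357)=−, so +1.
(a,b)_17: α=1, u≡10; β=1, v≡13 (mod 17); (10|17)=-1, (13|17)=+1; sign (−1)^0·-1^1·+1^1 = -1.
Ram(250971, -357) = {2, 7, 17, 37}; no ℚ_2-point on the conic.

[2, 7, 17, 37]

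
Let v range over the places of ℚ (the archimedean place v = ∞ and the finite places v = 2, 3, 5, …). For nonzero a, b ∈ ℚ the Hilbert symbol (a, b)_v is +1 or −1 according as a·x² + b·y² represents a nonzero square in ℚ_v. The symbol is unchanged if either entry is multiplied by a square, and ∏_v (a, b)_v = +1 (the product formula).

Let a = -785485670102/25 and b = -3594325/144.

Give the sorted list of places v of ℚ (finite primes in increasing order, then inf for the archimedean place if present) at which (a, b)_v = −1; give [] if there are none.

(a, b) ≡ (-38, -143773) mod (ℚ^×)²; places V = {2, 3, 5, 7, 19, 23, 47, ∞}.
(a,b)_47: α=2, u≡2; β=1, v≡45 (mod 47); (2|47)=+1, (45|47)=-1; sign (−1)^0·+1^1·-1^2 = +1.
(a,b)_19: α=3, u≡17; β=1, v≡18 (mod 19); (17|19)=+1, (18|19)=-1; sign (−1)^1·+1^1·-1^3 = +1.
(a,b)_∞: sgn(-38)=−, sgn(-143773)=−, so -1.
(a,b)_3: α=0, u≡1; β=-2, v≡2 (mod 3); (1|3)=+1, (2|3)=-1; sign (−1)^0·+1^-2·-1^0 = +1.
(a,b)_2: α=1, β=-4; u≡5, v≡3 (mod 8); ε(u)ε(v)=0·1, αω(v)=1·1, βω(u)=-4·1; sum ≡ 1  ⇒  -1.
(a,b)_7: α=2, u≡1; β=1, v≡6 (mod 7); (1|7)=+1, (6|7)=-1; sign (−1)^0·+1^1·-1^2 = +1.
(a,b)_23: α=2, u≡8; β=1, v≡17 (mod 23); (8|23)=+1, (17|23)=-1; sign (−1)^0·+1^1·-1^2 = +1.
(a,b)_5: α=-2, u≡3; β=2, v≡3 (mod 5); (3|5)=-1, (3|5)=-1; sign (−1)^0·-1^2·-1^-2 = +1.
(-38, -143773 / ℚ) ramifies at {2, ∞}: a division algebra.

[2, inf]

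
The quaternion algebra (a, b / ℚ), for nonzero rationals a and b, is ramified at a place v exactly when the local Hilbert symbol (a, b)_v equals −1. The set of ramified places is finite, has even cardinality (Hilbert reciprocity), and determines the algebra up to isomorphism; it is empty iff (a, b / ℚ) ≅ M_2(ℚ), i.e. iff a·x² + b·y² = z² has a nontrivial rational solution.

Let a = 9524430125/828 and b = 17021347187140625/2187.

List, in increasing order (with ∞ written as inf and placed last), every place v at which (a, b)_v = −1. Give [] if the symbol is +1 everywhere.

[2, 23]

(a, b) ≡ (115, 51) mod (ℚ^×)²; places V = {2, 3, 5, 7, 17, 23, 29, 43, ∞}.
(a,b)_29: α=2, u≡1; β=4, v≡1 (mod 29); (1|29)=+1, (1|29)=+1; sign (−1)^0·+1^4·+1^2 = +1.
(a,b)_∞: sgn(115)=+, sgn(51)=+, so +1.
(a,b)_43: α=2, u≡18; β=2, v≡20 (mod 43); (18|43)=-1, (20|43)=-1; sign (−1)^0·-1^2·-1^2 = +1.
(a,b)_5: α=3, u≡2; β=6, v≡1 (mod 5); (2|5)=-1, (1|5)=+1; sign (−1)^0·-1^6·+1^3 = +1.
(a,b)_3: α=-2, u≡1; β=-7, v≡2 (mod 3); (1|3)=+1, (2|3)=-1; sign (−1)^0·+1^-7·-1^-2 = +1.
(a,b)_2: α=-2, β=0; u≡3, v≡3 (mod 8); ε(u)ε(v)=1·1, αω(v)=-2·1, βω(u)=0·1; sum ≡ 1  ⇒  -1.
(a,b)_23: α=-1, u≡17; β=0, v≡14 (mod 23); (17|23)=-1, (14|23)=-1; sign (−1)^0·-1^0·-1^-1 = -1.
(a,b)_17: α=0, u≡15; β=1, v≡5 (mod 17); (15|17)=+1, (5|17)=-1; sign (−1)^0·+1^1·-1^0 = +1.
(a,b)_7: α=2, u≡3; β=2, v≡1 (mod 7); (3|7)=-1, (1|7)=+1; sign (−1)^0·-1^2·+1^2 = +1.
|Ram(115, 51)| = 2, even; anisotropic at {2, 23}.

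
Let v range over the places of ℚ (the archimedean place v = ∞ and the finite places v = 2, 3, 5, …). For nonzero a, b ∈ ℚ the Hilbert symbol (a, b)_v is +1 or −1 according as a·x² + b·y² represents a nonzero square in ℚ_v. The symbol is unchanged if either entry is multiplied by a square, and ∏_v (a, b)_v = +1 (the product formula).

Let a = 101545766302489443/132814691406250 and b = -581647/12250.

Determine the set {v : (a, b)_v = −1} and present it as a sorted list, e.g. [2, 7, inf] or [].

(a, b) ≡ (6270, -48070) mod (ℚ^×)²; places V = {2, 3, 5, 7, 11, 17, 19, 23, ∞}.
(a,b)_19: α=1, u≡4; β=1, v≡16 (mod 19); (4|19)=+1, (16|19)=+1; sign (−1)^1·+1^1·+1^1 = -1.
(a,b)_5: α=-9, u≡4; β=-3, v≡1 (mod 5); (4|5)=+1, (1|5)=+1; sign (−1)^0·+1^-3·+1^-9 = +1.
(a,b)_2: α=-1, β=-1; u≡7, v≡5 (mod 8); ε(u)ε(v)=1·0, αω(v)=-1·1, βω(u)=-1·0; sum ≡ 1  ⇒  -1.
(a,b)_11: α=3, u≡9; β=3, v≡2 (mod 11); (9|11)=+1, (2|11)=-1; sign (−1)^1·+1^3·-1^3 = +1.
(a,b)_∞: sgn(6270)=+, sgn(-48070)=−, so +1.
(a,b)_23: α=4, u≡22; β=1, v≡9 (mod 23); (22|23)=-1, (9|23)=+1; sign (−1)^0·-1^1·+1^4 = -1.
(a,b)_3: α=15, u≡2; β=0, v≡2 (mod 3); (2|3)=-1, (2|3)=-1; sign (−1)^0·-1^0·-1^15 = -1.
(a,b)_7: α=-6, u≡6; β=-2, v≡5 (mod 7); (6|7)=-1, (5|7)=-1; sign (−1)^0·-1^-2·-1^-6 = +1.
(a,b)_17: α=-2, u≡3; β=0, v≡11 (mod 17); (3|17)=-1, (11|17)=-1; sign (−1)^0·-1^0·-1^-2 = +1.
Ram(6270, -48070) = {2, 3, 19, 23}; no ℚ_2-point on the conic.

[2, 3, 19, 23]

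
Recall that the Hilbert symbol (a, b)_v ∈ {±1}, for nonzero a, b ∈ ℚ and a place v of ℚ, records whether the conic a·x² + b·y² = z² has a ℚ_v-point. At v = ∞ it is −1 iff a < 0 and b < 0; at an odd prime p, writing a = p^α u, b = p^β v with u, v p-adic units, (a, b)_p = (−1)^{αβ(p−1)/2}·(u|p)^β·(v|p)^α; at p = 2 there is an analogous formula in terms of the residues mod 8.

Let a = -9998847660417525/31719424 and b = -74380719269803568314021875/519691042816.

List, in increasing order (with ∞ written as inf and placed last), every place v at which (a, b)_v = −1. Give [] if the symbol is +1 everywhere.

(a, b) ≡ (-28101, -198835) mod (ℚ^×)²; places V = {2, 3, 5, 7, 11, 13, 17, 19, 23, 29, ∞}.
(a,b)_2: α=-18, β=-32; u≡3, v≡5 (mod 8); ε(u)ε(v)=1·0, αω(v)=-18·1, βω(u)=-32·1; sum ≡ 0  ⇒  +1.
(a,b)_3: α=3, u≡2; β=6, v≡2 (mod 3); (2|3)=-1, (2|3)=-1; sign (−1)^0·-1^6·-1^3 = -1.
(a,b)_29: α=1, u≡14; β=2, v≡17 (mod 29); (14|29)=-1, (17|29)=-1; sign (−1)^0·-1^2·-1^1 = -1.
(a,b)_13: α=2, u≡11; β=1, v≡5 (mod 13); (11|13)=-1, (5|13)=-1; sign (−1)^0·-1^1·-1^2 = -1.
(a,b)_∞: sgn(-28101)=−, sgn(-198835)=−, so -1.
(a,b)_7: α=2, u≡4; β=3, v≡4 (mod 7); (4|7)=+1, (4|7)=+1; sign (−1)^0·+1^3·+1^2 = +1.
(a,b)_19: α=3, u≡2; β=5, v≡6 (mod 19); (2|19)=-1, (6|19)=+1; sign (−1)^1·-1^5·+1^3 = +1.
(a,b)_17: α=1, u≡2; β=2, v≡7 (mod 17); (2|17)=+1, (7|17)=-1; sign (−1)^0·+1^2·-1^1 = -1.
(a,b)_11: α=-2, u≡1; β=-2, v≡1 (mod 11); (1|11)=+1, (1|11)=+1; sign (−1)^0·+1^-2·+1^-2 = +1.
(a,b)_5: α=2, u≡1; β=5, v≡3 (mod 5); (1|5)=+1, (3|5)=-1; sign (−1)^0·+1^5·-1^2 = +1.
(a,b)_23: α=2, u≡22; β=3, v≡8 (mod 23); (22|23)=-1, (8|23)=+1; sign (−1)^0·-1^3·+1^2 = -1.
(-28101, -198835 / ℚ) ramifies at {3, 13, 17, 23, 29, ∞}: a division algebra.

[3, 13, 17, 23, 29, inf]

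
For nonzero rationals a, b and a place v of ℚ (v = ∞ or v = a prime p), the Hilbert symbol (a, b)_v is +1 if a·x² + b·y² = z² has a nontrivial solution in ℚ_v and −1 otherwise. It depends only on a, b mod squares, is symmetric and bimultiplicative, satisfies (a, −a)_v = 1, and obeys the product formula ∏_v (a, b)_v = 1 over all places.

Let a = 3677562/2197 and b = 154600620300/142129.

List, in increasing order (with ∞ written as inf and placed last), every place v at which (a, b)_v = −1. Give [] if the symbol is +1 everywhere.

(a, b) ≡ (590226, 3) mod (ℚ^×)²; places V = {2, 3, 5, 7, 13, 23, 29, 47, ∞}.
(a,b)_2: α=1, β=2; u≡1, v≡3 (mod 8); ε(u)ε(v)=0·1, αω(v)=1·1, βω(u)=2·0; sum ≡ 1  ⇒  -1.
(a,b)_∞: sgn(590226)=+, sgn(3)=+, so +1.
(a,b)_29: α=0, u≡27; β=-2, v≡15 (mod 29); (27|29)=-1, (15|29)=-1; sign (−1)^0·-1^-2·-1^0 = +1.
(a,b)_13: α=-3, u≡5; β=-2, v≡1 (mod 13); (5|13)=-1, (1|13)=+1; sign (−1)^0·-1^-2·+1^-3 = +1.
(a,b)_5: α=0, u≡1; β=2, v≡3 (mod 5); (1|5)=+1, (3|5)=-1; sign (−1)^0·+1^2·-1^0 = +1.
(a,b)_47: α=1, u≡36; β=2, v≡34 (mod 47); (36|47)=+1, (34|47)=+1; sign (−1)^0·+1^2·+1^1 = +1.
(a,b)_3: α=5, u≡2; β=3, v≡1 (mod 3); (2|3)=-1, (1|3)=+1; sign (−1)^1·-1^3·+1^5 = +1.
(a,b)_23: α=1, u≡19; β=2, v≡8 (mod 23); (19|23)=-1, (8|23)=+1; sign (−1)^0·-1^2·+1^1 = +1.
(a,b)_7: α=1, u≡5; β=2, v≡3 (mod 7); (5|7)=-1, (3|7)=-1; sign (−1)^0·-1^2·-1^1 = -1.
Ram(590226, 3) = {2, 7}; no ℚ_2-point on the conic.

[2, 7]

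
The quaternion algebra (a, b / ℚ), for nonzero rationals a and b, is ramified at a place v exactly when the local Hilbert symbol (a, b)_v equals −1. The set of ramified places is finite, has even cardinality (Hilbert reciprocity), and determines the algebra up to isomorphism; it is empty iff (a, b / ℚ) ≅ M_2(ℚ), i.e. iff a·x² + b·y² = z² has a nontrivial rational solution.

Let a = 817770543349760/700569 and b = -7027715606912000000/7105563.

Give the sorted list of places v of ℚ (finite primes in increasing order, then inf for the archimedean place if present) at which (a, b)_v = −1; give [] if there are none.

(a, b) ≡ (10010, -546) mod (ℚ^×)²; places V = {2, 3, 5, 7, 11, 13, 19, 29, 31, ∞}.
(a,b)_2: α=15, β=13; u≡5, v≡7 (mod 8); ε(u)ε(v)=0·1, αω(v)=15·0, βω(u)=13·1; sum ≡ 1  ⇒  -1.
(a,b)_13: α=1, u≡9; β=1, v≡1 (mod 13); (9|13)=+1, (1|13)=+1; sign (−1)^0·+1^1·+1^1 = +1.
(a,b)_5: α=1, u≡3; β=6, v≡4 (mod 5); (3|5)=-1, (4|5)=+1; sign (−1)^0·-1^6·+1^1 = +1.
(a,b)_11: α=3, u≡10; β=4, v≡1 (mod 11); (10|11)=-1, (1|11)=+1; sign (−1)^0·-1^4·+1^3 = +1.
(a,b)_29: α=2, u≡5; β=2, v≡22 (mod 29); (5|29)=+1, (22|29)=+1; sign (−1)^0·+1^2·+1^2 = +1.
(a,b)_7: α=3, u≡1; β=3, v≡5 (mod 7); (1|7)=+1, (5|7)=-1; sign (−1)^1·+1^3·-1^3 = +1.
(a,b)_∞: sgn(10010)=+, sgn(-546)=−, so +1.
(a,b)_3: α=-6, u≡2; β=-9, v≡1 (mod 3); (2|3)=-1, (1|3)=+1; sign (−1)^0·-1^-9·+1^-6 = -1.
(a,b)_19: α=0, u≡5; β=-2, v≡5 (mod 19); (5|19)=+1, (5|19)=+1; sign (−1)^0·+1^-2·+1^0 = +1.
(a,b)_31: α=-2, u≡28; β=0, v≡26 (mod 31); (28|31)=+1, (26|31)=-1; sign (−1)^0·+1^0·-1^-2 = +1.
(10010, -546 / ℚ) ramifies at {2, 3}: a division algebra.

[2, 3]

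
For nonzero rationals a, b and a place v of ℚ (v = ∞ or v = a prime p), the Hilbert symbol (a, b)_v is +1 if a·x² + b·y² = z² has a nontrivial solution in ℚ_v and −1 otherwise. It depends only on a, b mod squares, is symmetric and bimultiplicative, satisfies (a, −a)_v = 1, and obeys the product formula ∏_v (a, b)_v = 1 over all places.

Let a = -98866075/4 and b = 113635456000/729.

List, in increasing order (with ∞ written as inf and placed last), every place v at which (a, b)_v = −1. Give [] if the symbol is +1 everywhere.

(a, b) ≡ (-667, 36685) mod (ℚ^×)²; places V = {2, 3, 5, 7, 11, 23, 29, ∞}.
(a,b)_29: α=1, u≡9; β=1, v≡2 (mod 29); (9|29)=+1, (2|29)=-1; sign (−1)^0·+1^1·-1^1 = -1.
(a,b)_11: α=2, u≡4; β=3, v≡2 (mod 11); (4|11)=+1, (2|11)=-1; sign (−1)^0·+1^3·-1^2 = +1.
(a,b)_∞: sgn(-667)=−, sgn(36685)=+, so +1.
(a,b)_3: α=0, u≡2; β=-6, v≡1 (mod 3); (2|3)=-1, (1|3)=+1; sign (−1)^0·-1^-6·+1^0 = +1.
(a,b)_2: α=-2, β=10; u≡5, v≡5 (mod 8); ε(u)ε(v)=0·0, αω(v)=-2·1, βω(u)=10·1; sum ≡ 0  ⇒  +1.
(a,b)_5: α=2, u≡3; β=3, v≡2 (mod 5); (3|5)=-1, (2|5)=-1; sign (−1)^0·-1^3·-1^2 = -1.
(a,b)_7: α=2, u≡3; β=0, v≡3 (mod 7); (3|7)=-1, (3|7)=-1; sign (−1)^0·-1^0·-1^2 = +1.
(a,b)_23: α=1, u≡15; β=1, v≡3 (mod 23); (15|23)=-1, (3|23)=+1; sign (−1)^1·-1^1·+1^1 = +1.
Ram(-667, 36685) = {5, 29}; no ℚ_5-point on the conic.

[5, 29]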